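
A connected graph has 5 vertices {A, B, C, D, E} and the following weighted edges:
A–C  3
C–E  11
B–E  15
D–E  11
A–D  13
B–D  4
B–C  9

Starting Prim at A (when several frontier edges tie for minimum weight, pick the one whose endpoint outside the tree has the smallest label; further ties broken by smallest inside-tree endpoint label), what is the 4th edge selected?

C-E

Prim, starting at A.
Step 1: cheapest edge leaving the tree is A–C (3); add C.
Step 2: cheapest edge leaving the tree is B–C (9); add B.
Step 3: cheapest edge leaving the tree is B–D (4); add D.
Step 4: cheapest edge leaving the tree is C–E (11); add E.
The 4th edge added is C–E.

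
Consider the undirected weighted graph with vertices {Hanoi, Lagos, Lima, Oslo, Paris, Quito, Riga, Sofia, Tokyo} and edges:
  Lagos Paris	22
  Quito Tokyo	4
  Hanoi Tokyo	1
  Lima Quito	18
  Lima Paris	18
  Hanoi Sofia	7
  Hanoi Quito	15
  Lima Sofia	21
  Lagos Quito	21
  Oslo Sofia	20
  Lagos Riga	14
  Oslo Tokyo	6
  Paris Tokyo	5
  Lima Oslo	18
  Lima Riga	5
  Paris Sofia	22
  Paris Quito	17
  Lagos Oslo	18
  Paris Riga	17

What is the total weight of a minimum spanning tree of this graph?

Prim's algorithm from Lagos:
Step 1: cheapest edge leaving the tree is Lagos Riga (14); add Riga.
Step 2: cheapest edge leaving the tree is Lima Riga (5); add Lima.
Step 3: cheapest edge leaving the tree is Paris Riga (17); add Paris.
Step 4: cheapest edge leaving the tree is Paris Tokyo (5); add Tokyo.
Step 5: cheapest edge leaving the tree is Hanoi Tokyo (1); add Hanoi.
Step 6: cheapest edge leaving the tree is Quito Tokyo (4); add Quito.
Step 7: cheapest edge leaving the tree is Oslo Tokyo (6); add Oslo.
Step 8: cheapest edge leaving the tree is Hanoi Sofia (7); add Sofia.
MST edges: Lagos Riga, Lima Riga, Paris Riga, Paris Tokyo, Hanoi Tokyo, Quito Tokyo, Oslo Tokyo, Hanoi Sofia; total weight 14+5+17+5+1+4+6+7 = 59.

59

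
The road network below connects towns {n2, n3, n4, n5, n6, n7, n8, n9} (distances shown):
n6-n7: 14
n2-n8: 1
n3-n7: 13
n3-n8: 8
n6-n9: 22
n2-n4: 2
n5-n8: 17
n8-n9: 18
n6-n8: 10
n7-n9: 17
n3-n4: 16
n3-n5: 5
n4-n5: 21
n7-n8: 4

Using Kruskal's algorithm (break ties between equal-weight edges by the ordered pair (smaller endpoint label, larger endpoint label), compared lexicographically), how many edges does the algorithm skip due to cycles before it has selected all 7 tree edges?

Sort edges by weight, then run Kruskal:
n2-n8 (1): add — endpoints in different components.
n2-n4 (2): add — endpoints in different components.
n7-n8 (4): add — endpoints in different components.
n3-n5 (5): add — endpoints in different components.
n3-n8 (8): add — endpoints in different components.
n6-n8 (10): add — endpoints in different components.
n3-n7 (13): skip — n3 and n7 already connected.
n6-n7 (14): skip — n6 and n7 already connected.
n3-n4 (16): skip — n3 and n4 already connected.
n5-n8 (17): skip — n8 and n5 already connected.
n7-n9 (17): add — endpoints in different components.
Edges rejected before the tree was complete: 4.

4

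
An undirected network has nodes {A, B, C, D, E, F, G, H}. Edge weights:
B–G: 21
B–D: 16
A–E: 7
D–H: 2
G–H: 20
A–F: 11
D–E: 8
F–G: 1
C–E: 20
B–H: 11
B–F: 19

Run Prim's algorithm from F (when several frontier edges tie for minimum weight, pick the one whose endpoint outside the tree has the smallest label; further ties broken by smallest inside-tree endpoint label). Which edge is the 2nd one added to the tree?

Prim, starting at F.
Step 1: frontier [F–G 1, A–F 11, B–F 19] → take F–G (1); add G.
Step 2: frontier [A–F 11, B–F 19, G–H 20, B–G 21] → take A–F (11); add A.
Step 3: frontier [A–E 7, B–F 19, G–H 20, B–G 21] → take A–E (7); add E.
Step 4: frontier [D–E 8, C–E 20, B–F 19, G–H 20, B–G 21] → take D–E (8); add D.
Step 5: frontier [D–H 2, B–D 16, C–E 20, B–F 19, G–H 20, B–G 21] → take D–H (2); add H.
Step 6: frontier [B–D 16, C–E 20, B–F 19, B–G 21, B–H 11] → take B–H (11); add B.
Step 7: frontier [C–E 20] → take C–E (20); add C.
The 2nd edge added is A–F.

A-F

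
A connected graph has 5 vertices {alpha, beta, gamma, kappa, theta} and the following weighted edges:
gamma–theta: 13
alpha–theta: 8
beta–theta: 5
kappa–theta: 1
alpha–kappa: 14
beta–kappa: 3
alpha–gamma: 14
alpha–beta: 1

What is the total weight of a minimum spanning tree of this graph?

Grow the tree from alpha using Prim:
Step 1: frontier [alpha–beta 1, alpha–theta 8, alpha–gamma 14, alpha–kappa 14] → take alpha–beta (1); add beta.
Step 2: frontier [alpha–theta 8, alpha–gamma 14, alpha–kappa 14, beta–kappa 3, beta–theta 5] → take beta–kappa (3); add kappa.
Step 3: frontier [alpha–theta 8, alpha–gamma 14, beta–theta 5, kappa–theta 1] → take kappa–theta (1); add theta.
Step 4: frontier [alpha–gamma 14, gamma–theta 13] → take gamma–theta (13); add gamma.
MST edges: alpha–beta, beta–kappa, kappa–theta, gamma–theta; total weight 1+3+1+13 = 18.

18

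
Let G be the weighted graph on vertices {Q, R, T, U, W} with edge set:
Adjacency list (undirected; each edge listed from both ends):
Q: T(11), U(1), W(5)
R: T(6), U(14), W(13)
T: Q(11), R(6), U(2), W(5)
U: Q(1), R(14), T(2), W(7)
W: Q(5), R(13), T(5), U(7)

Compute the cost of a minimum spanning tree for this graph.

14

Sort edges by weight, then run Kruskal:
Q U (1): add — endpoints in different components.
T U (2): add — endpoints in different components.
Q W (5): add — endpoints in different components.
T W (5): skip — T and W already connected.
R T (6): add — endpoints in different components.
MST edges: Q U, T U, Q W, R T; total weight 1+2+5+6 = 14.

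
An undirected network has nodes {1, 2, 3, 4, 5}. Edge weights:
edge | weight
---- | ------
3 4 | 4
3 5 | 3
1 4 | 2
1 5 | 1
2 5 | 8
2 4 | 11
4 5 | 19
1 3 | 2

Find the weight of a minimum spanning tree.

Prim's algorithm from 3:
Step 1: cheapest edge leaving the tree is 1 3 (2); add 1.
Step 2: cheapest edge leaving the tree is 1 5 (1); add 5.
Step 3: cheapest edge leaving the tree is 1 4 (2); add 4.
Step 4: cheapest edge leaving the tree is 2 5 (8); add 2.
MST edges: 1 3, 1 5, 1 4, 2 5; total weight 2+1+2+8 = 13.

13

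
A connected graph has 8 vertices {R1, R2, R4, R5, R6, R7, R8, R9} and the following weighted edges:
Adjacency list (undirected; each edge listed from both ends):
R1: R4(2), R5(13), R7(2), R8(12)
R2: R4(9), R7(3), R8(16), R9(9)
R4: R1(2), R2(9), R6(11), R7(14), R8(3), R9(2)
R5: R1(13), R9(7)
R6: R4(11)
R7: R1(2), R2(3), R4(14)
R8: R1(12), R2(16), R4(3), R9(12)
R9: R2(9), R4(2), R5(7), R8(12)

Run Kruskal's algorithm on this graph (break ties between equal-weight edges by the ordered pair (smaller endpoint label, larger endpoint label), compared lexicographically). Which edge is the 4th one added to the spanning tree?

Kruskal: consider edges lightest-first.
R1–R4 (2): add — endpoints in different components.
R1–R7 (2): add — endpoints in different components.
R4–R9 (2): add — endpoints in different components.
R2–R7 (3): add — endpoints in different components.
R4–R8 (3): add — endpoints in different components.
R5–R9 (7): add — endpoints in different components.
R2–R4 (9): skip — R4 and R2 already connected.
R2–R9 (9): skip — R9 and R2 already connected.
R4–R6 (11): add — endpoints in different components.
The 4th edge added is R2–R7.

R2-R7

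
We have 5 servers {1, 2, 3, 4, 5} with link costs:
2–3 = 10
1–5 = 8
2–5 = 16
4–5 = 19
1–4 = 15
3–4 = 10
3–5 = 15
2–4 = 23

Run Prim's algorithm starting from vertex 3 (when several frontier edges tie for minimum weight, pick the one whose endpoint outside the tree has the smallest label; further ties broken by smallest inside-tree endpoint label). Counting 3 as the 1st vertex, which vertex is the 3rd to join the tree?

Prim's algorithm from 3:
Step 1: frontier [2–3 10, 3–4 10, 3–5 15] → take 2–3 (10); add 2.
Step 2: frontier [2–5 16, 2–4 23, 3–4 10, 3–5 15] → take 3–4 (10); add 4.
Step 3: frontier [2–5 16, 3–5 15, 1–4 15, 4–5 19] → take 1–4 (15); add 1.
Step 4: frontier [1–5 8, 2–5 16, 3–5 15, 4–5 19] → take 1–5 (8); add 5.
Vertex order: 3, 2, 4, 1, 5. The 3rd vertex is 4.

4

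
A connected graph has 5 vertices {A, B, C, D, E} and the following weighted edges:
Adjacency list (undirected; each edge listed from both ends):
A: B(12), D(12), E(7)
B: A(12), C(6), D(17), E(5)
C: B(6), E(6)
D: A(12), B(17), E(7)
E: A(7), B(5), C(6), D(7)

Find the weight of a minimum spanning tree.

Sort edges by weight, then run Kruskal:
B–E (5): add — endpoints in different components.
B–C (6): add — endpoints in different components.
C–E (6): skip — C and E already connected.
A–E (7): add — endpoints in different components.
D–E (7): add — endpoints in different components.
MST edges: B–E, B–C, A–E, D–E; total weight 5+6+7+7 = 25.

25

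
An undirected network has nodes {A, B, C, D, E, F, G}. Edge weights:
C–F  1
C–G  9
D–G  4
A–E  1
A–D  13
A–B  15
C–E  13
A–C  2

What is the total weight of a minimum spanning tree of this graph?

32

Prim's algorithm from D:
Step 1: frontier [D–G 4, A–D 13] → take D–G (4); add G.
Step 2: frontier [A–D 13, C–G 9] → take C–G (9); add C.
Step 3: frontier [C–F 1, A–C 2, C–E 13, A–D 13] → take C–F (1); add F.
Step 4: frontier [A–C 2, C–E 13, A–D 13] → take A–C (2); add A.
Step 5: frontier [A–E 1, A–B 15, C–E 13] → take A–E (1); add E.
Step 6: frontier [A–B 15] → take A–B (15); add B.
MST edges: D–G, C–G, C–F, A–C, A–E, A–B; total weight 4+9+1+2+1+15 = 32.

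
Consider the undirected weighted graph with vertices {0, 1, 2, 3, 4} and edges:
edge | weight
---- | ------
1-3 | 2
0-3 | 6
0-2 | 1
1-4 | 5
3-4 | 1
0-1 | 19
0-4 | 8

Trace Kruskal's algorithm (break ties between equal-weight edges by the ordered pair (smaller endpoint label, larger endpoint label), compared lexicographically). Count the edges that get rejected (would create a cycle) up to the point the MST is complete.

1

Kruskal: consider edges lightest-first.
0-2 (1): add. Components now {0,2} {1} {3} {4}
3-4 (1): add. Components now {0,2} {1} {3,4}
1-3 (2): add. Components now {0,2} {1,3,4}
1-4 (5): skip — 1 and 4 already connected.
0-3 (6): add. Components now {0,1,2,3,4}
Edges rejected before the tree was complete: 1.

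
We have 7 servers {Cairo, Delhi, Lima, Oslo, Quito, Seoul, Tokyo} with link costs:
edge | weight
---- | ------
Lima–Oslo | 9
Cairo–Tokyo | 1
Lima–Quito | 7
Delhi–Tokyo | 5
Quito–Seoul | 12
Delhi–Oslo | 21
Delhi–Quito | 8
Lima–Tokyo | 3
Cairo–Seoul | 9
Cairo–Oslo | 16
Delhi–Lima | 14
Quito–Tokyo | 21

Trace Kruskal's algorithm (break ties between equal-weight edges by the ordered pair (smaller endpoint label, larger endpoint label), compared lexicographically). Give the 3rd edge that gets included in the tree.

Kruskal: consider edges lightest-first.
Cairo–Tokyo (1): add. Components now {Delhi} {Cairo,Tokyo} {Lima} {Seoul} {Quito} {Oslo}
Lima–Tokyo (3): add. Components now {Delhi} {Cairo,Lima,Tokyo} {Seoul} {Quito} {Oslo}
Delhi–Tokyo (5): add. Components now {Cairo,Delhi,Lima,Tokyo} {Seoul} {Quito} {Oslo}
Lima–Quito (7): add. Components now {Cairo,Delhi,Lima,Quito,Tokyo} {Seoul} {Oslo}
Delhi–Quito (8): skip — Delhi and Quito already connected.
Cairo–Seoul (9): add. Components now {Cairo,Delhi,Lima,Quito,Seoul,Tokyo} {Oslo}
Lima–Oslo (9): add. Components now {Cairo,Delhi,Lima,Oslo,Quito,Seoul,Tokyo}
The 3rd edge added is Delhi–Tokyo.

Delhi-Tokyo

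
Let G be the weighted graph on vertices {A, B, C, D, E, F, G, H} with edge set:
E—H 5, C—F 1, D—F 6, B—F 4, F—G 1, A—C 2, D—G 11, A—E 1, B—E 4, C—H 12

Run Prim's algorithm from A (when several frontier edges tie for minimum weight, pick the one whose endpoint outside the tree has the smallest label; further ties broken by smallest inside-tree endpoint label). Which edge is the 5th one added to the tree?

B-E

Prim, starting at A.
Step 1: cheapest edge leaving the tree is A—E (1); add E.
Step 2: cheapest edge leaving the tree is A—C (2); add C.
Step 3: cheapest edge leaving the tree is C—F (1); add F.
Step 4: cheapest edge leaving the tree is F—G (1); add G.
Step 5: cheapest edge leaving the tree is B—E (4); add B.
Step 6: cheapest edge leaving the tree is E—H (5); add H.
Step 7: cheapest edge leaving the tree is D—F (6); add D.
The 5th edge added is B—E.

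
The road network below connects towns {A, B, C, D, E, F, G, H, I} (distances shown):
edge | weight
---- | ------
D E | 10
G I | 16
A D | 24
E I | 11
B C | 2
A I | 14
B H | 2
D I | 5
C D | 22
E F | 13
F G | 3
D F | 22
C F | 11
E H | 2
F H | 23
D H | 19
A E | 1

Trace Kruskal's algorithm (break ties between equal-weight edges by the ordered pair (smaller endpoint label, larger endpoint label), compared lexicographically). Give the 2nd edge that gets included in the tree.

Kruskal's algorithm — process edges by increasing weight (ties by edge label):
A E (1): add — endpoints in different components.
B C (2): add — endpoints in different components.
B H (2): add — endpoints in different components.
E H (2): add — endpoints in different components.
F G (3): add — endpoints in different components.
D I (5): add — endpoints in different components.
D E (10): add — endpoints in different components.
C F (11): add — endpoints in different components.
The 2nd edge added is B C.

B-C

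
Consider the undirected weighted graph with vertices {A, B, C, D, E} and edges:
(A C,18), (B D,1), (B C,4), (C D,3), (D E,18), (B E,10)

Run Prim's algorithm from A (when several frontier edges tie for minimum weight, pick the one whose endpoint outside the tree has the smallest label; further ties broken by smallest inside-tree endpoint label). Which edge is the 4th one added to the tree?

Prim's algorithm from A:
Step 1: frontier [A C 18] → take A C (18); add C.
Step 2: frontier [C D 3, B C 4] → take C D (3); add D.
Step 3: frontier [B C 4, B D 1, D E 18] → take B D (1); add B.
Step 4: frontier [B E 10, D E 18] → take B E (10); add E.
The 4th edge added is B E.

B-E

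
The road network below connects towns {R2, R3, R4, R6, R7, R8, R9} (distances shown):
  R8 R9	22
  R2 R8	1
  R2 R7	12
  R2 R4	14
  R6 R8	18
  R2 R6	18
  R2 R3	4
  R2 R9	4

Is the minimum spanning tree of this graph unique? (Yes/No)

No

Kruskal's algorithm — process edges by increasing weight (ties by edge label):
R2 R8 (1): add. Components now {R2,R8} {R3} {R9} {R6} {R7} {R4}
R2 R3 (4): add. Components now {R2,R3,R8} {R9} {R6} {R7} {R4}
R2 R9 (4): add. Components now {R2,R3,R8,R9} {R6} {R7} {R4}
R2 R7 (12): add. Components now {R2,R3,R7,R8,R9} {R6} {R4}
R2 R4 (14): add. Components now {R2,R3,R4,R7,R8,R9} {R6}
R2 R6 (18): add. Components now {R2,R3,R4,R6,R7,R8,R9}
Non-tree edge R6 R8 has weight 18, equal to the heaviest edge on its tree cycle — swapping gives another MST of the same weight. Not unique.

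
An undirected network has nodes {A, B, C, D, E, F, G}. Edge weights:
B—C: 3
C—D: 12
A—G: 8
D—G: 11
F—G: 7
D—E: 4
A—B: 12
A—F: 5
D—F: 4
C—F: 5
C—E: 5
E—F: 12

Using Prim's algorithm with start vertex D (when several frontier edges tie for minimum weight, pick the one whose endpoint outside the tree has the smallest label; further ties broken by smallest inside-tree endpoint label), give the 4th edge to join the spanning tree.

C-E

Prim, starting at D.
Step 1: cheapest edge leaving the tree is D—E (4); add E.
Step 2: cheapest edge leaving the tree is D—F (4); add F.
Step 3: cheapest edge leaving the tree is A—F (5); add A.
Step 4: cheapest edge leaving the tree is C—E (5); add C.
Step 5: cheapest edge leaving the tree is B—C (3); add B.
Step 6: cheapest edge leaving the tree is F—G (7); add G.
The 4th edge added is C—E.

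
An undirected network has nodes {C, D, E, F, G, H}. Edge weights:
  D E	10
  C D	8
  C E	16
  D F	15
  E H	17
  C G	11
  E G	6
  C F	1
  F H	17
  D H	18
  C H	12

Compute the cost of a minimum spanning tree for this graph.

37

Prim's algorithm from C:
Step 1: cheapest edge leaving the tree is C F (1); add F.
Step 2: cheapest edge leaving the tree is C D (8); add D.
Step 3: cheapest edge leaving the tree is D E (10); add E.
Step 4: cheapest edge leaving the tree is E G (6); add G.
Step 5: cheapest edge leaving the tree is C H (12); add H.
MST edges: C F, C D, D E, E G, C H; total weight 1+8+10+6+12 = 37.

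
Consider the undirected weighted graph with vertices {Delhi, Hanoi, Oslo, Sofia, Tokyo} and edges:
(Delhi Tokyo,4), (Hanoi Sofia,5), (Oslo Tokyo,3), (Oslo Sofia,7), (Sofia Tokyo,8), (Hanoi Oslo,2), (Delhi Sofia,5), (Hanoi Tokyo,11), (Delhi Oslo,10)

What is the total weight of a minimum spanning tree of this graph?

14

Kruskal's algorithm — process edges by increasing weight (ties by edge label):
Hanoi Oslo (2): add — endpoints in different components.
Oslo Tokyo (3): add — endpoints in different components.
Delhi Tokyo (4): add — endpoints in different components.
Delhi Sofia (5): add — endpoints in different components.
MST edges: Hanoi Oslo, Oslo Tokyo, Delhi Tokyo, Delhi Sofia; total weight 2+3+4+5 = 14.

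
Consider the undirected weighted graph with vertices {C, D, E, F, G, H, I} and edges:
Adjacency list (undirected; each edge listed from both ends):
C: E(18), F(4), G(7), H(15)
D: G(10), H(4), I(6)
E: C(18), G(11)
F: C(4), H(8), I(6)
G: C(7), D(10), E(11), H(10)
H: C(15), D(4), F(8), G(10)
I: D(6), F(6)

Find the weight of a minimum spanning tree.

Grow the tree from I using Prim:
Step 1: cheapest edge leaving the tree is D–I (6); add D.
Step 2: cheapest edge leaving the tree is D–H (4); add H.
Step 3: cheapest edge leaving the tree is F–I (6); add F.
Step 4: cheapest edge leaving the tree is C–F (4); add C.
Step 5: cheapest edge leaving the tree is C–G (7); add G.
Step 6: cheapest edge leaving the tree is E–G (11); add E.
MST edges: D–I, D–H, F–I, C–F, C–G, E–G; total weight 6+4+6+4+7+11 = 38.

38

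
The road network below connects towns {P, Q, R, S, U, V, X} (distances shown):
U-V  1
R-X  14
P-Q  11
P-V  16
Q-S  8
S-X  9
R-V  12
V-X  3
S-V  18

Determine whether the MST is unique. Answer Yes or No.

Kruskal's algorithm — process edges by increasing weight (ties by edge label):
U-V (1): add — endpoints in different components.
V-X (3): add — endpoints in different components.
Q-S (8): add — endpoints in different components.
S-X (9): add — endpoints in different components.
P-Q (11): add — endpoints in different components.
R-V (12): add — endpoints in different components.
Every non-tree edge has weight strictly greater than the heaviest edge on the tree path between its endpoints, so the MST is unique.

Yes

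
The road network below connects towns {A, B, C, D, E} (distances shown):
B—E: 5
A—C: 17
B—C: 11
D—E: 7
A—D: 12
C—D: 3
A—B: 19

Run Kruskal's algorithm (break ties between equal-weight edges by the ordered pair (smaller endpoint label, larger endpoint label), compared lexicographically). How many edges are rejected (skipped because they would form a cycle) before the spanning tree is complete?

Kruskal's algorithm — process edges by increasing weight (ties by edge label):
C—D (3): add. Components now {A} {B} {C,D} {E}
B—E (5): add. Components now {A} {B,E} {C,D}
D—E (7): add. Components now {A} {B,C,D,E}
B—C (11): skip — B and C already connected.
A—D (12): add. Components now {A,B,C,D,E}
Edges rejected before the tree was complete: 1.

1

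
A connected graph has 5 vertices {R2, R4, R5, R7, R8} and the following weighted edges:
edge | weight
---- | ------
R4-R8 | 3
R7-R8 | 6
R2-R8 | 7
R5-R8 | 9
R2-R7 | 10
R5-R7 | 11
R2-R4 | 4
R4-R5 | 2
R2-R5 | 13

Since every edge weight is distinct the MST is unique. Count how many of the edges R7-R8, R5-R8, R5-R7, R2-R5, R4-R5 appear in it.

Kruskal's algorithm — process edges by increasing weight (ties by edge label):
R4-R5 (2): add. Components now {R2} {R8} {R4,R5} {R7}
R4-R8 (3): add. Components now {R2} {R4,R5,R8} {R7}
R2-R4 (4): add. Components now {R2,R4,R5,R8} {R7}
R7-R8 (6): add. Components now {R2,R4,R5,R7,R8}
MST edge set: {R4-R5, R4-R8, R2-R4, R7-R8}.
Of the listed edges, {R7-R8, R4-R5} are in the MST → 2.

2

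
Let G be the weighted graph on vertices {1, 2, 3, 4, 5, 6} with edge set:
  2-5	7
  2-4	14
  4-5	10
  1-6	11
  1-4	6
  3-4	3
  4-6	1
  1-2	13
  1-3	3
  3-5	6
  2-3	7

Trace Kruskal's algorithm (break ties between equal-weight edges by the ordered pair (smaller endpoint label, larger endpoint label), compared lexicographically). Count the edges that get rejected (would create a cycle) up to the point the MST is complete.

Kruskal: consider edges lightest-first.
4-6 (1): add. Components now {1} {2} {3} {4,6} {5}
1-3 (3): add. Components now {1,3} {2} {4,6} {5}
3-4 (3): add. Components now {1,3,4,6} {2} {5}
1-4 (6): skip — 1 and 4 already connected.
3-5 (6): add. Components now {1,3,4,5,6} {2}
2-3 (7): add. Components now {1,2,3,4,5,6}
Edges rejected before the tree was complete: 1.

1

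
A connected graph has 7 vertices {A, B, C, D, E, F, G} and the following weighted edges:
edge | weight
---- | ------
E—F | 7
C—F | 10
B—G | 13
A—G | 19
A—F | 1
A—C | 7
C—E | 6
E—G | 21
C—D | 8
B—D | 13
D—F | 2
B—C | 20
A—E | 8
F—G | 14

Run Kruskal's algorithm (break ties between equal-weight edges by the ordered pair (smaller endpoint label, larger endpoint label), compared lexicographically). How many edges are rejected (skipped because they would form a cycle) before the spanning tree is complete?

4

Kruskal: consider edges lightest-first.
A—F (1): add — endpoints in different components.
D—F (2): add — endpoints in different components.
C—E (6): add — endpoints in different components.
A—C (7): add — endpoints in different components.
E—F (7): skip — E and F already connected.
A—E (8): skip — A and E already connected.
C—D (8): skip — C and D already connected.
C—F (10): skip — C and F already connected.
B—D (13): add — endpoints in different components.
B—G (13): add — endpoints in different components.
Edges rejected before the tree was complete: 4.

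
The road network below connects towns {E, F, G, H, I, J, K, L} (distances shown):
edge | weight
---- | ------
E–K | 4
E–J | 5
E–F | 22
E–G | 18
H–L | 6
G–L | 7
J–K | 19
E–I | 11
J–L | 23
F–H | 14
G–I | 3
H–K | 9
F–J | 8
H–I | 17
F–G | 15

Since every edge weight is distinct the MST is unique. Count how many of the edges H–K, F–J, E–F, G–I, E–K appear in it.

Kruskal's algorithm — process edges by increasing weight (ties by edge label):
G–I (3): add — endpoints in different components.
E–K (4): add — endpoints in different components.
E–J (5): add — endpoints in different components.
H–L (6): add — endpoints in different components.
G–L (7): add — endpoints in different components.
F–J (8): add — endpoints in different components.
H–K (9): add — endpoints in different components.
MST edge set: {G–I, E–K, E–J, H–L, G–L, F–J, H–K}.
Of the listed edges, {H–K, F–J, G–I, E–K} are in the MST → 4.

4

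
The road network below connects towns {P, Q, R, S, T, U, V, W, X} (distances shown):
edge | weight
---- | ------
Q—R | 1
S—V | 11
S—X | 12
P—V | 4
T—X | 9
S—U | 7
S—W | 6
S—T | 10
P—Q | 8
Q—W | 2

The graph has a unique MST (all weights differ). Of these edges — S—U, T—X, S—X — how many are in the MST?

2

Sort edges by weight, then run Kruskal:
Q—R (1): add — endpoints in different components.
Q—W (2): add — endpoints in different components.
P—V (4): add — endpoints in different components.
S—W (6): add — endpoints in different components.
S—U (7): add — endpoints in different components.
P—Q (8): add — endpoints in different components.
T—X (9): add — endpoints in different components.
S—T (10): add — endpoints in different components.
MST edge set: {Q—R, Q—W, P—V, S—W, S—U, P—Q, T—X, S—T}.
Of the listed edges, {S—U, T—X} are in the MST → 2.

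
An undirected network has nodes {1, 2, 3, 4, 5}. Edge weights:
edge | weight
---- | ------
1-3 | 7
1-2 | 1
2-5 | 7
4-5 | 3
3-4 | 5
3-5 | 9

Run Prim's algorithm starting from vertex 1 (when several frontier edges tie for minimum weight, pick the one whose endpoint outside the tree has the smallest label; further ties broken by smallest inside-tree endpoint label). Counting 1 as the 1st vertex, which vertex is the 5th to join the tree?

Prim, starting at 1.
Step 1: frontier [1-2 1, 1-3 7] → take 1-2 (1); add 2.
Step 2: frontier [1-3 7, 2-5 7] → take 1-3 (7); add 3.
Step 3: frontier [2-5 7, 3-4 5, 3-5 9] → take 3-4 (5); add 4.
Step 4: frontier [2-5 7, 3-5 9, 4-5 3] → take 4-5 (3); add 5.
Vertex order: 1, 2, 3, 4, 5. The 5th vertex is 5.

5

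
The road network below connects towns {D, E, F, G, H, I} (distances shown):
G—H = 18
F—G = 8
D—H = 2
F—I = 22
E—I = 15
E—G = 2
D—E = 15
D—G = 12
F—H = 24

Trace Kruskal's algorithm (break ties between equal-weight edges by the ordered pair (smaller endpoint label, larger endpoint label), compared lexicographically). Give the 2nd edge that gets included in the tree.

Kruskal: consider edges lightest-first.
D—H (2): add — endpoints in different components.
E—G (2): add — endpoints in different components.
F—G (8): add — endpoints in different components.
D—G (12): add — endpoints in different components.
D—E (15): skip — D and E already connected.
E—I (15): add — endpoints in different components.
The 2nd edge added is E—G.

E-G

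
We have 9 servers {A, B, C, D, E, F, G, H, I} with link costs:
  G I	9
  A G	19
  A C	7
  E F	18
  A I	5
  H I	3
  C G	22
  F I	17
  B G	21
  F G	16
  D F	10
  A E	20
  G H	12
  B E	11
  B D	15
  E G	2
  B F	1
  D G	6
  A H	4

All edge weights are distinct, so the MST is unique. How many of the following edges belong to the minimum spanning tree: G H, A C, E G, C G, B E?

2

Kruskal: consider edges lightest-first.
B F (1): add — endpoints in different components.
E G (2): add — endpoints in different components.
H I (3): add — endpoints in different components.
A H (4): add — endpoints in different components.
A I (5): skip — A and I already connected.
D G (6): add — endpoints in different components.
A C (7): add — endpoints in different components.
G I (9): add — endpoints in different components.
D F (10): add — endpoints in different components.
MST edge set: {B F, E G, H I, A H, D G, A C, G I, D F}.
Of the listed edges, {A C, E G} are in the MST → 2.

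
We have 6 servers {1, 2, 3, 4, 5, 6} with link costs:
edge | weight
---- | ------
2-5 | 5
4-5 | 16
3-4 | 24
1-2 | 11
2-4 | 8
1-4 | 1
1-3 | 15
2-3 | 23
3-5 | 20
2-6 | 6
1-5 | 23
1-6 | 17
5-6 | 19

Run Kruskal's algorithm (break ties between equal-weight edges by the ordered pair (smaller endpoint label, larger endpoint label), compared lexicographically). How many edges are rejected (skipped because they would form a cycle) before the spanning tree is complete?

1

Kruskal's algorithm — process edges by increasing weight (ties by edge label):
1-4 (1): add — endpoints in different components.
2-5 (5): add — endpoints in different components.
2-6 (6): add — endpoints in different components.
2-4 (8): add — endpoints in different components.
1-2 (11): skip — 1 and 2 already connected.
1-3 (15): add — endpoints in different components.
Edges rejected before the tree was complete: 1.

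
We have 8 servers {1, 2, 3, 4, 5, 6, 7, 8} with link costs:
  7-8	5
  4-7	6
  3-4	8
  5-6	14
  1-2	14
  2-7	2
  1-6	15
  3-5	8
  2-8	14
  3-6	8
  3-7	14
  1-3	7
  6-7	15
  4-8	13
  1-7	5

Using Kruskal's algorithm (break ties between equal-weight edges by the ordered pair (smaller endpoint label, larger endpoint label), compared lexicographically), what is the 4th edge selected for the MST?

4-7

Kruskal: consider edges lightest-first.
2-7 (2): add — endpoints in different components.
1-7 (5): add — endpoints in different components.
7-8 (5): add — endpoints in different components.
4-7 (6): add — endpoints in different components.
1-3 (7): add — endpoints in different components.
3-4 (8): skip — 3 and 4 already connected.
3-5 (8): add — endpoints in different components.
3-6 (8): add — endpoints in different components.
The 4th edge added is 4-7.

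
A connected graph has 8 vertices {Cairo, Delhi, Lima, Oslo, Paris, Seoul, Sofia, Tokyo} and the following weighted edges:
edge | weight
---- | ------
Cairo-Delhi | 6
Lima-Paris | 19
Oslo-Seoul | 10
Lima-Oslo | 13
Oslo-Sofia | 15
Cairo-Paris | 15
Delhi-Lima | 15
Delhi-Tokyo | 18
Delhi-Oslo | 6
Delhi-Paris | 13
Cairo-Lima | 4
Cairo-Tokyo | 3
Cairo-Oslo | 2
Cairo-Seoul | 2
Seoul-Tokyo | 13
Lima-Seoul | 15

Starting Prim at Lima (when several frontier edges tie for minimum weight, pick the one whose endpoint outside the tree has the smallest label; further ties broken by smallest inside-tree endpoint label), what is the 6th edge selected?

Delhi-Paris

Grow the tree from Lima using Prim:
Step 1: cheapest edge leaving the tree is Cairo-Lima (4); add Cairo.
Step 2: cheapest edge leaving the tree is Cairo-Oslo (2); add Oslo.
Step 3: cheapest edge leaving the tree is Cairo-Seoul (2); add Seoul.
Step 4: cheapest edge leaving the tree is Cairo-Tokyo (3); add Tokyo.
Step 5: cheapest edge leaving the tree is Cairo-Delhi (6); add Delhi.
Step 6: cheapest edge leaving the tree is Delhi-Paris (13); add Paris.
Step 7: cheapest edge leaving the tree is Oslo-Sofia (15); add Sofia.
The 6th edge added is Delhi-Paris.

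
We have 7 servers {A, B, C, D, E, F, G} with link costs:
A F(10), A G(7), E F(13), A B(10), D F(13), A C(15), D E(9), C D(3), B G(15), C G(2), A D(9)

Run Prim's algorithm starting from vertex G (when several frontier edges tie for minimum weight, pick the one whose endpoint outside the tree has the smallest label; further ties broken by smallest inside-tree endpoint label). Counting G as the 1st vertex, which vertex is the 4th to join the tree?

Grow the tree from G using Prim:
Step 1: cheapest edge leaving the tree is C G (2); add C.
Step 2: cheapest edge leaving the tree is C D (3); add D.
Step 3: cheapest edge leaving the tree is A G (7); add A.
Step 4: cheapest edge leaving the tree is D E (9); add E.
Step 5: cheapest edge leaving the tree is A B (10); add B.
Step 6: cheapest edge leaving the tree is A F (10); add F.
Vertex order: G, C, D, A, E, B, F. The 4th vertex is A.

A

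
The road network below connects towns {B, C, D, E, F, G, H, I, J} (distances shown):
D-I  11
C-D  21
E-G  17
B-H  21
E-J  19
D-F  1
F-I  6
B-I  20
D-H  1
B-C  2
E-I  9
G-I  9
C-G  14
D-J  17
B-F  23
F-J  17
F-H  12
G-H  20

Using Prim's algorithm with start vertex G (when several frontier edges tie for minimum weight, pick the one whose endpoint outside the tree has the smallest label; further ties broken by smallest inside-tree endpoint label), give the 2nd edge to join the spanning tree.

Prim's algorithm from G:
Step 1: cheapest edge leaving the tree is G-I (9); add I.
Step 2: cheapest edge leaving the tree is F-I (6); add F.
Step 3: cheapest edge leaving the tree is D-F (1); add D.
Step 4: cheapest edge leaving the tree is D-H (1); add H.
Step 5: cheapest edge leaving the tree is E-I (9); add E.
Step 6: cheapest edge leaving the tree is C-G (14); add C.
Step 7: cheapest edge leaving the tree is B-C (2); add B.
Step 8: cheapest edge leaving the tree is D-J (17); add J.
The 2nd edge added is F-I.

F-I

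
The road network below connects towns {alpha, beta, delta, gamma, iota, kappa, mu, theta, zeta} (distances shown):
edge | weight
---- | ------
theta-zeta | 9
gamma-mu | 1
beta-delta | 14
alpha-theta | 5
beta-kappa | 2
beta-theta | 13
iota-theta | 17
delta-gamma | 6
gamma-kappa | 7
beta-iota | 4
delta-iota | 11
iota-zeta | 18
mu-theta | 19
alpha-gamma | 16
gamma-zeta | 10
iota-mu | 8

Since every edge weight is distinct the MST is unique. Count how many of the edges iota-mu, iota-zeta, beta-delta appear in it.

Kruskal: consider edges lightest-first.
gamma-mu (1): add — endpoints in different components.
beta-kappa (2): add — endpoints in different components.
beta-iota (4): add — endpoints in different components.
alpha-theta (5): add — endpoints in different components.
delta-gamma (6): add — endpoints in different components.
gamma-kappa (7): add — endpoints in different components.
iota-mu (8): skip — iota and mu already connected.
theta-zeta (9): add — endpoints in different components.
gamma-zeta (10): add — endpoints in different components.
MST edge set: {gamma-mu, beta-kappa, beta-iota, alpha-theta, delta-gamma, gamma-kappa, theta-zeta, gamma-zeta}.
Of the listed edges, {} are in the MST → 0.

0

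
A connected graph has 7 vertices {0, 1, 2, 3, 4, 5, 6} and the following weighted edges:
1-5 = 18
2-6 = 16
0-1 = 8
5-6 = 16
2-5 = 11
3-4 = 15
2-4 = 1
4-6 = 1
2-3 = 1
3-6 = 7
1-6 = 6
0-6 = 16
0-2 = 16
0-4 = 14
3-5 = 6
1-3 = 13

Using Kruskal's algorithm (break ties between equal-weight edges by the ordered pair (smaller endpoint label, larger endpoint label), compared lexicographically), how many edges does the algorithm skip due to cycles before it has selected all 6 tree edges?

1

Kruskal: consider edges lightest-first.
2-3 (1): add. Components now {0} {1} {2,3} {4} {5} {6}
2-4 (1): add. Components now {0} {1} {2,3,4} {5} {6}
4-6 (1): add. Components now {0} {1} {2,3,4,6} {5}
1-6 (6): add. Components now {0} {1,2,3,4,6} {5}
3-5 (6): add. Components now {0} {1,2,3,4,5,6}
3-6 (7): skip — 3 and 6 already connected.
0-1 (8): add. Components now {0,1,2,3,4,5,6}
Edges rejected before the tree was complete: 1.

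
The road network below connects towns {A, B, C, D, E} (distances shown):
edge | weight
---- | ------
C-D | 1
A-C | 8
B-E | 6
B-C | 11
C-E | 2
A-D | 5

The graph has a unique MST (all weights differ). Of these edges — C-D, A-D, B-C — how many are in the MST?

2

Sort edges by weight, then run Kruskal:
C-D (1): add — endpoints in different components.
C-E (2): add — endpoints in different components.
A-D (5): add — endpoints in different components.
B-E (6): add — endpoints in different components.
MST edge set: {C-D, C-E, A-D, B-E}.
Of the listed edges, {C-D, A-D} are in the MST → 2.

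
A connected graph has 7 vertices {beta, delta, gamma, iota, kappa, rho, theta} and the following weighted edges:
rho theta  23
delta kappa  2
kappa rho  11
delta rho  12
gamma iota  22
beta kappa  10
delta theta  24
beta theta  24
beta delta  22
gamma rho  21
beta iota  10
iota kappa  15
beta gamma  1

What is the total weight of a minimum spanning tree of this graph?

57

Kruskal: consider edges lightest-first.
beta gamma (1): add — endpoints in different components.
delta kappa (2): add — endpoints in different components.
beta iota (10): add — endpoints in different components.
beta kappa (10): add — endpoints in different components.
kappa rho (11): add — endpoints in different components.
delta rho (12): skip — delta and rho already connected.
iota kappa (15): skip — kappa and iota already connected.
gamma rho (21): skip — rho and gamma already connected.
beta delta (22): skip — delta and beta already connected.
gamma iota (22): skip — gamma and iota already connected.
rho theta (23): add — endpoints in different components.
MST edges: beta gamma, delta kappa, beta iota, beta kappa, kappa rho, rho theta; total weight 1+2+10+10+11+23 = 57.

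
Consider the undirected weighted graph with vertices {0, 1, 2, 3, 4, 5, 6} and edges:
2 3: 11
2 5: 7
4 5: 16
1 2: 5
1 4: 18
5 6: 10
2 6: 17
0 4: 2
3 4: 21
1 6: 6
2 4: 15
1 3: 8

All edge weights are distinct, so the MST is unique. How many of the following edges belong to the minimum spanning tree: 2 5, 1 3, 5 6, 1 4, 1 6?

3

Kruskal's algorithm — process edges by increasing weight (ties by edge label):
0 4 (2): add. Components now {0,4} {1} {2} {3} {5} {6}
1 2 (5): add. Components now {0,4} {1,2} {3} {5} {6}
1 6 (6): add. Components now {0,4} {1,2,6} {3} {5}
2 5 (7): add. Components now {0,4} {1,2,5,6} {3}
1 3 (8): add. Components now {0,4} {1,2,3,5,6}
5 6 (10): skip — 5 and 6 already connected.
2 3 (11): skip — 2 and 3 already connected.
2 4 (15): add. Components now {0,1,2,3,4,5,6}
MST edge set: {0 4, 1 2, 1 6, 2 5, 1 3, 2 4}.
Of the listed edges, {2 5, 1 3, 1 6} are in the MST → 3.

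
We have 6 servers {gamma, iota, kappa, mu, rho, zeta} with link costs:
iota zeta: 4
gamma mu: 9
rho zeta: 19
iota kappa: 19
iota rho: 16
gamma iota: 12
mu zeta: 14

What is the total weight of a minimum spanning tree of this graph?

60

Sort edges by weight, then run Kruskal:
iota zeta (4): add. Components now {rho} {gamma} {kappa} {iota,zeta} {mu}
gamma mu (9): add. Components now {rho} {gamma,mu} {kappa} {iota,zeta}
gamma iota (12): add. Components now {rho} {gamma,iota,mu,zeta} {kappa}
mu zeta (14): skip — zeta and mu already connected.
iota rho (16): add. Components now {gamma,iota,mu,rho,zeta} {kappa}
iota kappa (19): add. Components now {gamma,iota,kappa,mu,rho,zeta}
MST edges: iota zeta, gamma mu, gamma iota, iota rho, iota kappa; total weight 4+9+12+16+19 = 60.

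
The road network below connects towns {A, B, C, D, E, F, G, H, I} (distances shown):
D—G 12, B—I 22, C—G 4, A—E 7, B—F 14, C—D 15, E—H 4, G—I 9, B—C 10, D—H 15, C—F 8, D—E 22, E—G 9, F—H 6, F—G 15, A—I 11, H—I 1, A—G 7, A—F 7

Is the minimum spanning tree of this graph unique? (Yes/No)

No

Sort edges by weight, then run Kruskal:
H—I (1): add — endpoints in different components.
C—G (4): add — endpoints in different components.
E—H (4): add — endpoints in different components.
F—H (6): add — endpoints in different components.
A—E (7): add — endpoints in different components.
A—F (7): skip — A and F already connected.
A—G (7): add — endpoints in different components.
C—F (8): skip — C and F already connected.
E—G (9): skip — E and G already connected.
G—I (9): skip — G and I already connected.
B—C (10): add — endpoints in different components.
A—I (11): skip — A and I already connected.
D—G (12): add — endpoints in different components.
Non-tree edge A—F has weight 7, equal to the heaviest edge on its tree cycle — swapping gives another MST of the same weight. Not unique.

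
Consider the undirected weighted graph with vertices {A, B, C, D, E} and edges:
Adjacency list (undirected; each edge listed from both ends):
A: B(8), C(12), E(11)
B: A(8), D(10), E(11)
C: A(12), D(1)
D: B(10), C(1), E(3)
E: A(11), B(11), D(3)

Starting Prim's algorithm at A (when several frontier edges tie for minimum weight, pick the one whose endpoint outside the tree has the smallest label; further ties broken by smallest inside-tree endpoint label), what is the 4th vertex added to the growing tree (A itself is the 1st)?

C

Grow the tree from A using Prim:
Step 1: frontier [A–B 8, A–E 11, A–C 12] → take A–B (8); add B.
Step 2: frontier [A–E 11, A–C 12, B–D 10, B–E 11] → take B–D (10); add D.
Step 3: frontier [A–E 11, A–C 12, B–E 11, C–D 1, D–E 3] → take C–D (1); add C.
Step 4: frontier [A–E 11, B–E 11, D–E 3] → take D–E (3); add E.
Vertex order: A, B, D, C, E. The 4th vertex is C.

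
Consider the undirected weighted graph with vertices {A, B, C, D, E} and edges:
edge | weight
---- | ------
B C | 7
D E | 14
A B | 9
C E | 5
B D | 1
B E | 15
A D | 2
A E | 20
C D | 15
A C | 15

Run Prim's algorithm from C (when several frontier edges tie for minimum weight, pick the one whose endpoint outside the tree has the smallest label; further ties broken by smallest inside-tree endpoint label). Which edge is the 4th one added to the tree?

Prim's algorithm from C:
Step 1: cheapest edge leaving the tree is C E (5); add E.
Step 2: cheapest edge leaving the tree is B C (7); add B.
Step 3: cheapest edge leaving the tree is B D (1); add D.
Step 4: cheapest edge leaving the tree is A D (2); add A.
The 4th edge added is A D.

A-D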